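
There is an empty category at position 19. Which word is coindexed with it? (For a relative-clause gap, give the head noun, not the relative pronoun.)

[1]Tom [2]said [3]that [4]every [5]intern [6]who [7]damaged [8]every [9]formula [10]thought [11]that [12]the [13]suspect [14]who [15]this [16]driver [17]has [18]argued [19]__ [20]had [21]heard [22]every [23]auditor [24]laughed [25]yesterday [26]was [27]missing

The gap at 19 is the subject of "heard", inside a relative clause.
The relative pronoun is "who" (word 14); it is bound by the head noun immediately before it.
Its filler is the head noun "suspect", at word 13.

13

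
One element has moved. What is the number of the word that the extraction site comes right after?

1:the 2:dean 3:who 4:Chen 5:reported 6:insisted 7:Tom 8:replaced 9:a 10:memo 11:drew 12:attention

The displaced element is "the dean" (word 2).
It is linked across 1 clause boundary (Ø).
It functions as the subject of "insisted", so the gap sits immediately after word 5 ("reported").
Base order: Chen reported that the dean insisted Tom replaced a memo.

5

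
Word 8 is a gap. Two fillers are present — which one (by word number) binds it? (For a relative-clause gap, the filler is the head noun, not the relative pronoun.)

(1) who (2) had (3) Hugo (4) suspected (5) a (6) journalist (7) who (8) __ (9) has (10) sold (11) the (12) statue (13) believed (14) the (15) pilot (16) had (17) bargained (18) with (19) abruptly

The marked gap is inside the relative clause, the subject of "sold".
Its filler is the head noun "journalist" (via "who"), at word 6.
(The other dependency links word 1 to a gap after word 18.)

6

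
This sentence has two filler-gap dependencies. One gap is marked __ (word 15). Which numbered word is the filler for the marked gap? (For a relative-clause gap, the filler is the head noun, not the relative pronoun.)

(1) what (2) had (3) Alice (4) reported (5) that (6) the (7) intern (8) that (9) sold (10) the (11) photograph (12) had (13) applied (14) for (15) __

The marked gap is the object of the preposition "for" of "applied".
Its filler is the fronted wh-phrase "what", at word 1.
(The other dependency links word 7 to a gap after word 8.)

1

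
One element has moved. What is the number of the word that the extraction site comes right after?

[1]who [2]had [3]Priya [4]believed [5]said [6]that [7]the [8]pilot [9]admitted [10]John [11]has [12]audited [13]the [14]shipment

The displaced element is "who" (word 1).
It is linked across 1 clause boundary (Ø).
It functions as the subject of "said", so the gap sits immediately after word 4 ("believed").
Base order: Priya had believed who said that the pilot admitted John has audited the shipment.

4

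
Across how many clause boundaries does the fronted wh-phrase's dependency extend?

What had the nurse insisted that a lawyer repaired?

1

"what" is extracted from the object of "repaired".
Boundaries crossed, outermost first: [that] — 1 in total.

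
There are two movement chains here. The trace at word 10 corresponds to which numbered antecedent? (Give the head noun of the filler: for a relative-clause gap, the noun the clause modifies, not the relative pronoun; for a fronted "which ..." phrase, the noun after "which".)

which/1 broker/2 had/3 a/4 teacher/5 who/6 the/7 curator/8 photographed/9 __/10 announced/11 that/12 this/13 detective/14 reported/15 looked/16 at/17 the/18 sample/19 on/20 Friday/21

The marked gap is inside the relative clause, the direct object of "photographed".
Its filler is the head noun "teacher" (via "who"), at word 5.
(The other dependency links word 2 to a gap after word 15.)

5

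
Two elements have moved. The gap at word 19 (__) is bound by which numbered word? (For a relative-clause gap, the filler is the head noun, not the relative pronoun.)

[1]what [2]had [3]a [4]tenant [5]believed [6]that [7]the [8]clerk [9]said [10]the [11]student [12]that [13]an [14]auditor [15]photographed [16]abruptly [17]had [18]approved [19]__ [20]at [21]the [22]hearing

1

The marked gap is the direct object of "approved".
Its filler is the fronted wh-phrase "what", at word 1.
(The other dependency links word 11 to a gap after word 15.)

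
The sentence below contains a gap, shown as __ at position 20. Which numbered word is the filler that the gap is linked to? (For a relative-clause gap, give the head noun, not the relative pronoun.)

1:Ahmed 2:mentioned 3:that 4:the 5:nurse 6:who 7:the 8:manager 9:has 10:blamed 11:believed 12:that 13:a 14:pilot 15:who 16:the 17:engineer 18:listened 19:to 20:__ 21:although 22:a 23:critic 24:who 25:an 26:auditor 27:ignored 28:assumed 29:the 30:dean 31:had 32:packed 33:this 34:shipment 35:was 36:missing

The gap at 20 is the prepositional object of "listened", inside a relative clause.
The relative pronoun is "who" (word 15); it is bound by the head noun immediately before it.
Its filler is the head noun "pilot", at word 14.

14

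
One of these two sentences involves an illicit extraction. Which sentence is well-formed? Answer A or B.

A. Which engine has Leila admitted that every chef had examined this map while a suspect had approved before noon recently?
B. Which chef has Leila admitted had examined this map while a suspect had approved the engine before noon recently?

In A, the wh-phrase is extracted from inside an adjunct island (introduced by "while"), which blocks movement.
In B, the extraction path crosses only that-complement boundaries, which are transparent.
So B is grammatical.

B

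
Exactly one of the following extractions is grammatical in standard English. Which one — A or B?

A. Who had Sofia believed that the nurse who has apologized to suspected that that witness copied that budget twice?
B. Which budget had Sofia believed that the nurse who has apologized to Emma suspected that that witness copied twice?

In A, the wh-phrase is extracted from inside a complex-NP island (relative clause) (introduced by "who"), which blocks movement.
In B, the extraction path crosses only that-complement boundaries, which are transparent.
So B is grammatical.

B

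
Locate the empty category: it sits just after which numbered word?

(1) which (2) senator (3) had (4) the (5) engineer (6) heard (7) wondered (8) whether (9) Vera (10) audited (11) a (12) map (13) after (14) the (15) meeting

The displaced element is "which senator" (word 2).
It is linked across 1 clause boundary (Ø).
It functions as the subject of "wondered", so the gap sits immediately after word 6 ("heard").
Base order: The engineer had heard that which senator wondered whether Vera audited a map after the meeting.

6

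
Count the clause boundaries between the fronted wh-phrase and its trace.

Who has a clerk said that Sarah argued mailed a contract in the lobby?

"who" is extracted from the subject of "mailed".
Boundaries crossed, outermost first: [that], [Ø] — 2 in total.

2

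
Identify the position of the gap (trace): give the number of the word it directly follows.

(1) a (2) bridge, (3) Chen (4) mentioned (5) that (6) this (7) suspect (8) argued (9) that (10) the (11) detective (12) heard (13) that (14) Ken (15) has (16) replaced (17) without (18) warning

The displaced element is "a bridge" (word 2).
It is linked across 3 clause boundaries (that → that → that).
It functions as the direct object of "replaced", so the gap sits immediately after word 16 ("replaced").
Base order: Chen mentioned that this suspect argued that the detective heard that Ken has replaced a bridge without warning.

16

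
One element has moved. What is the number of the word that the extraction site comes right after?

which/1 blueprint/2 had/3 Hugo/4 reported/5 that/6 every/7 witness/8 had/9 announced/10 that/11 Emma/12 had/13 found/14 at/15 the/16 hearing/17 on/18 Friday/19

14

The displaced element is "which blueprint" (word 2).
It is linked across 2 clause boundaries (that → that).
It functions as the direct object of "found", so the gap sits immediately after word 14 ("found").
Base order: Hugo had reported that every witness had announced that Emma had found which blueprint at the hearing on Friday.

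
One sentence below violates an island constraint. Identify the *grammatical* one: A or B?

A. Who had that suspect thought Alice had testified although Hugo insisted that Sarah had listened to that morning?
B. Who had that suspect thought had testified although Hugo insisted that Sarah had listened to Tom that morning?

B

In A, the wh-phrase is extracted from inside an adjunct island (introduced by "although"), which blocks movement.
In B, the extraction path crosses only that-complement boundaries, which are transparent.
So B is grammatical.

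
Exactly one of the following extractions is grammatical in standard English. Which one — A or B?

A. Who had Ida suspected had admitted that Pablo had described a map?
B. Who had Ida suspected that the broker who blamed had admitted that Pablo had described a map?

A

In B, the wh-phrase is extracted from inside a complex-NP island (relative clause) (introduced by "who"), which blocks movement.
In A, the extraction path crosses only that-complement boundaries, which are transparent.
So A is grammatical.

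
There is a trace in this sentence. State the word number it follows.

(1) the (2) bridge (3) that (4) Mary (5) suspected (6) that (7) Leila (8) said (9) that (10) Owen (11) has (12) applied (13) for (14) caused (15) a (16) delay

The displaced element is "the bridge" (word 2).
It is linked across 2 clause boundaries (that → that).
It functions as the object of the preposition "for" of "applied", so the gap sits immediately after word 13 ("for").
Base order: Mary suspected that Leila said that Owen has applied for the bridge.

13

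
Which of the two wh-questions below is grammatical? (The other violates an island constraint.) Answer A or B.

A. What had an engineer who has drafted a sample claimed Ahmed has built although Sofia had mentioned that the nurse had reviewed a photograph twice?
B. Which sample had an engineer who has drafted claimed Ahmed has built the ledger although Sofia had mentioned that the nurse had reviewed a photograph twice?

In B, the wh-phrase is extracted from inside a complex-NP island (relative clause) (introduced by "who"), which blocks movement.
In A, the extraction path crosses only that-complement boundaries, which are transparent.
So A is grammatical.

A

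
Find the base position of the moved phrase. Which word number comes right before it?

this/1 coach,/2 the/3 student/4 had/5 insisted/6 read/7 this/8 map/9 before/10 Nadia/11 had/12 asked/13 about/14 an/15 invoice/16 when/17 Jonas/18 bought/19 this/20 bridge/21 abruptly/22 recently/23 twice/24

6

The displaced element is "this coach" (word 2).
It is linked across 1 clause boundary (Ø).
It functions as the subject of "read", so the gap sits immediately after word 6 ("insisted").
Base order: The student had insisted that this coach read this map before Nadia had asked about an invoice when Jonas bought this bridge abruptly recently twice.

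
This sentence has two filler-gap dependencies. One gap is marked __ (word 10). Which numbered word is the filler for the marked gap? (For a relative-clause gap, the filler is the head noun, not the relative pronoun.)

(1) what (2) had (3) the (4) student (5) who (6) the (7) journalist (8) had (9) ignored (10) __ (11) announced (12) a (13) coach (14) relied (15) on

The marked gap is inside the relative clause, the direct object of "ignored".
Its filler is the head noun "student" (via "who"), at word 4.
(The other dependency links word 1 to a gap after word 15.)

4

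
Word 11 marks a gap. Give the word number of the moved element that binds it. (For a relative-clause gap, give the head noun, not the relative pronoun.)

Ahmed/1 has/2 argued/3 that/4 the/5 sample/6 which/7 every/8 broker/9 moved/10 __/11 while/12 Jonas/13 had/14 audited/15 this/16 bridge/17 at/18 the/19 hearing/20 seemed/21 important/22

6

The gap at 11 is the object of "moved", inside a relative clause.
The relative pronoun is "which" (word 7); it is bound by the head noun immediately before it.
Its filler is the head noun "sample", at word 6.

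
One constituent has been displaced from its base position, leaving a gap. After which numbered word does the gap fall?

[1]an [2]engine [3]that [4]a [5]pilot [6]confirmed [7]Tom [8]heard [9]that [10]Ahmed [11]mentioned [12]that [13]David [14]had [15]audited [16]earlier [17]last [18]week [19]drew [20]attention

15

The displaced element is "an engine" (word 2).
It is linked across 3 clause boundaries (Ø → that → that).
It functions as the direct object of "audited", so the gap sits immediately after word 15 ("audited").
Base order: A pilot confirmed Tom heard that Ahmed mentioned that David had audited an engine earlier last week.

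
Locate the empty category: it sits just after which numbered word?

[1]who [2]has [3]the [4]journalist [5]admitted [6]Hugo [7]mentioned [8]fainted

7

The displaced element is "who" (word 1).
It is linked across 2 clause boundaries (Ø → Ø).
It functions as the subject of "fainted", so the gap sits immediately after word 7 ("mentioned").
Base order: The journalist has admitted Hugo mentioned that who fainted.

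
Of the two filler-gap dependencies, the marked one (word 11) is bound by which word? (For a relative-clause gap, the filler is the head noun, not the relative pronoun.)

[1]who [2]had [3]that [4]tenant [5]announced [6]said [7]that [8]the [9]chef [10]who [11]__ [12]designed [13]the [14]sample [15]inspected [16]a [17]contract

The marked gap is inside the relative clause, the subject of "designed".
Its filler is the head noun "chef" (via "who"), at word 9.
(The other dependency links word 1 to a gap after word 5.)

9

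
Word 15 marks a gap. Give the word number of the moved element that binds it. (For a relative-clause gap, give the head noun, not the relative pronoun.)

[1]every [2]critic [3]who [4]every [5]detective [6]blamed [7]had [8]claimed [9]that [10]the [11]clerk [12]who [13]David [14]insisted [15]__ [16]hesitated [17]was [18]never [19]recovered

The gap at 15 is the subject of "hesitated", inside a relative clause.
The relative pronoun is "who" (word 12); it is bound by the head noun immediately before it.
Its filler is the head noun "clerk", at word 11.

11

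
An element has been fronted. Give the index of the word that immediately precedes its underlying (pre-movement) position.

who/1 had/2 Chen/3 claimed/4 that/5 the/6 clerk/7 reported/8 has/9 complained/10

8

The displaced element is "who" (word 1).
It is linked across 2 clause boundaries (that → Ø).
It functions as the subject of "complained", so the gap sits immediately after word 8 ("reported").
Base order: Chen had claimed that the clerk reported who has complained.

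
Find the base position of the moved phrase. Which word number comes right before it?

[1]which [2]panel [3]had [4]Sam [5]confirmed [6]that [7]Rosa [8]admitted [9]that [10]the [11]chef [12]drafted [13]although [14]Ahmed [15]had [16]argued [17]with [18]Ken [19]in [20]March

The displaced element is "which panel" (word 2).
It is linked across 2 clause boundaries (that → that).
It functions as the direct object of "drafted", so the gap sits immediately after word 12 ("drafted").
Base order: Sam had confirmed that Rosa admitted that the chef drafted which panel although Ahmed had argued with Ken in March.

12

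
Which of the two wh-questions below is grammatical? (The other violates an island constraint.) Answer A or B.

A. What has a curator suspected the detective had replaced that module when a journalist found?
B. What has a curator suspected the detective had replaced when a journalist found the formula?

In A, the wh-phrase is extracted from inside an adjunct island (introduced by "when"), which blocks movement.
In B, the extraction path crosses only that-complement boundaries, which are transparent.
So B is grammatical.

B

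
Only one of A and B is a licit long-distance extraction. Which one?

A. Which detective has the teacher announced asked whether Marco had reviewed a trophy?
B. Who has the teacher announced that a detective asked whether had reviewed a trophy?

A

In B, the wh-phrase is extracted from inside a wh-island (introduced by "whether"), which blocks movement.
In A, the extraction path crosses only that-complement boundaries, which are transparent.
So A is grammatical.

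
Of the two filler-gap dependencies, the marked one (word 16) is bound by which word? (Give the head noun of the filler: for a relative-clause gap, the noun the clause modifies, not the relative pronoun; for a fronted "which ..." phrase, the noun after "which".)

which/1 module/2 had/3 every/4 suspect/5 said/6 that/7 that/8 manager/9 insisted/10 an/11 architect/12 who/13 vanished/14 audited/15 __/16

2

The marked gap is the direct object of "audited".
Its filler is the fronted wh-phrase "which module", at word 2.
(The other dependency links word 12 to a gap after word 13.)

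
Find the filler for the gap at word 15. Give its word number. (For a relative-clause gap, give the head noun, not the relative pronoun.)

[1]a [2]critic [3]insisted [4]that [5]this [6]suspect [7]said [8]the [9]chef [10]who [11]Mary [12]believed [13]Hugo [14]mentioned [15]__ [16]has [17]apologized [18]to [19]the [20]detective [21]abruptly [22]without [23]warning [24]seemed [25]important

The gap at 15 is the subject of "apologized", inside a relative clause.
The relative pronoun is "who" (word 10); it is bound by the head noun immediately before it.
Its filler is the head noun "chef", at word 9.

9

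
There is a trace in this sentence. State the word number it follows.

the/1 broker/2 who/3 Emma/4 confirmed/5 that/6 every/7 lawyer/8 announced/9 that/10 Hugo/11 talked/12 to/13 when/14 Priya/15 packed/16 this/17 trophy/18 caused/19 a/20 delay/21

13

The displaced element is "the broker" (word 2).
It is linked across 2 clause boundaries (that → that).
It functions as the object of the preposition "to" of "talked", so the gap sits immediately after word 13 ("to").
Base order: Emma confirmed that every lawyer announced that Hugo talked to the broker when Priya packed this trophy.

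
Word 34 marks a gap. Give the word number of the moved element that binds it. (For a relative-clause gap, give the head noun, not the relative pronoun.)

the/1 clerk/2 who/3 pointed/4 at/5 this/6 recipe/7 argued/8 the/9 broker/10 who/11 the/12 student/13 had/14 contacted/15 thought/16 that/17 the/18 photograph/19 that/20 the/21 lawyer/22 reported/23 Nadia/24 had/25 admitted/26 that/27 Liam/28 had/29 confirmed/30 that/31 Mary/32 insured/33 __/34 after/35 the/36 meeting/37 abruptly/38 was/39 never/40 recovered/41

The gap at 34 is the object of "insured", inside a relative clause.
The relative pronoun is "that" (word 20); it is bound by the head noun immediately before it.
Its filler is the head noun "photograph", at word 19.

19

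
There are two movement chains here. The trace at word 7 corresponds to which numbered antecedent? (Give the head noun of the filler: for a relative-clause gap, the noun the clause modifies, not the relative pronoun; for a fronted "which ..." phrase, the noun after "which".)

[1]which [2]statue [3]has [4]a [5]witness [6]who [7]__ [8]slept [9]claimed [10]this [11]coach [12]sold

The marked gap is inside the relative clause, the subject of "slept".
Its filler is the head noun "witness" (via "who"), at word 5.
(The other dependency links word 2 to a gap after word 12.)

5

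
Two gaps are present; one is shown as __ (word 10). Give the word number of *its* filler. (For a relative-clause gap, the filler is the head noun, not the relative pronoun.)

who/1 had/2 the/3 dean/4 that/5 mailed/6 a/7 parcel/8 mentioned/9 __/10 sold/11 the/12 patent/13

1

The marked gap is the subject of "sold".
Its filler is the fronted wh-phrase "who", at word 1.
(The other dependency links word 4 to a gap after word 5.)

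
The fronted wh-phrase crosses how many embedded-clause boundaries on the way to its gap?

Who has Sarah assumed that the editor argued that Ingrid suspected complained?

"who" is extracted from the subject of "complained".
Boundaries crossed, outermost first: [that], [that], [Ø] — 3 in total.

3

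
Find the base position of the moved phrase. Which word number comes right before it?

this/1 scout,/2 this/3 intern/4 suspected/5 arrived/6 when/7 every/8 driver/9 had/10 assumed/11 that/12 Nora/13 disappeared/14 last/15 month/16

The displaced element is "this scout" (word 2).
It is linked across 1 clause boundary (Ø).
It functions as the subject of "arrived", so the gap sits immediately after word 5 ("suspected").
Base order: This intern suspected that this scout arrived when every driver had assumed that Nora disappeared last month.

5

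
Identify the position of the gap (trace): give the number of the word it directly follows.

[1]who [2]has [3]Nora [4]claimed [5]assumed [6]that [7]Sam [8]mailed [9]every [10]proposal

The displaced element is "who" (word 1).
It is linked across 1 clause boundary (Ø).
It functions as the subject of "assumed", so the gap sits immediately after word 4 ("claimed").
Base order: Nora has claimed that who assumed that Sam mailed every proposal.

4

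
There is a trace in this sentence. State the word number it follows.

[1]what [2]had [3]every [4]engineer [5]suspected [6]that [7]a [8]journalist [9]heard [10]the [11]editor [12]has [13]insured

The displaced element is "what" (word 1).
It is linked across 2 clause boundaries (that → Ø).
It functions as the direct object of "insured", so the gap sits immediately after word 13 ("insured").
Base order: Every engineer had suspected that a journalist heard the editor has insured what.

13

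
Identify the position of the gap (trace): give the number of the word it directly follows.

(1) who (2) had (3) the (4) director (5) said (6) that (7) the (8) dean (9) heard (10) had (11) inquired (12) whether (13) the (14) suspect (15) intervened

9

The displaced element is "who" (word 1).
It is linked across 2 clause boundaries (that → Ø).
It functions as the subject of "inquired", so the gap sits immediately after word 9 ("heard").
Base order: The director had said that the dean heard who had inquired whether the suspect intervened.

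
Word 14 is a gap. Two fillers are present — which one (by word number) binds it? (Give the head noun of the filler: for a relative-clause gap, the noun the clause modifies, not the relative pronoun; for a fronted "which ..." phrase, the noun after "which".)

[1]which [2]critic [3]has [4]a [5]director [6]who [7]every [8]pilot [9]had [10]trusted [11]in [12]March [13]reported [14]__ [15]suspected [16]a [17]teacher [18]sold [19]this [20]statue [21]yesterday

2

The marked gap is the subject of "suspected".
Its filler is the fronted wh-phrase "which critic", at word 2.
(The other dependency links word 5 to a gap after word 10.)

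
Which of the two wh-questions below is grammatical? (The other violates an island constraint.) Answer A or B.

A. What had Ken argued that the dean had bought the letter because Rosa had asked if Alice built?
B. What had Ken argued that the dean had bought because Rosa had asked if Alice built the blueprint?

B

In A, the wh-phrase is extracted from inside an adjunct island (introduced by "because"), which blocks movement.
In B, the extraction path crosses only that-complement boundaries, which are transparent.
So B is grammatical.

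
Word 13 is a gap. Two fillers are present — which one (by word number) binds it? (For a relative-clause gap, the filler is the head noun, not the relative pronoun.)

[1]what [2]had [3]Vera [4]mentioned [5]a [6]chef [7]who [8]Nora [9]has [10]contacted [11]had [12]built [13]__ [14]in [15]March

1

The marked gap is the direct object of "built".
Its filler is the fronted wh-phrase "what", at word 1.
(The other dependency links word 6 to a gap after word 10.)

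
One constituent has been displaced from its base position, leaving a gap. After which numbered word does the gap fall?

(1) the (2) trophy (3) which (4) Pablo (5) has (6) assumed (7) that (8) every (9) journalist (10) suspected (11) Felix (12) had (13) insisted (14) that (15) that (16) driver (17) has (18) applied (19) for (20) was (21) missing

19

The displaced element is "the trophy" (word 2).
It is linked across 3 clause boundaries (that → Ø → that).
It functions as the object of the preposition "for" of "applied", so the gap sits immediately after word 19 ("for").
Base order: Pablo has assumed that every journalist suspected Felix had insisted that that driver has applied for the trophy.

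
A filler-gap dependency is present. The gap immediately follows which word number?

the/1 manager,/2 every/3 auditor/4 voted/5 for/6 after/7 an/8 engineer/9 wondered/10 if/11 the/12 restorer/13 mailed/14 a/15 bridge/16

6

The displaced element is "the manager" (word 2).
It functions as the object of the preposition "for" of "voted", so the gap sits immediately after word 6 ("for").
Base order: Every auditor voted for the manager after an engineer wondered if the restorer mailed a bridge.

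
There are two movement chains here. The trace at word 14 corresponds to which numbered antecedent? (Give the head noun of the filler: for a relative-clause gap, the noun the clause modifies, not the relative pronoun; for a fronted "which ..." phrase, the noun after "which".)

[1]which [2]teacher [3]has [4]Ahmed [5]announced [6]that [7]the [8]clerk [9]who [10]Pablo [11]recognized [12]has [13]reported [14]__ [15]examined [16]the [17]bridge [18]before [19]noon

The marked gap is the subject of "examined".
Its filler is the fronted wh-phrase "which teacher", at word 2.
(The other dependency links word 8 to a gap after word 11.)

2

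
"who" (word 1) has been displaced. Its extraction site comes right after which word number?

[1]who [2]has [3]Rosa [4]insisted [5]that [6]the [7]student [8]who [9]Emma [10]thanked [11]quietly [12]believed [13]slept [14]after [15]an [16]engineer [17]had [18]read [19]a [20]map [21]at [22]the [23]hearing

12

The displaced element is "who" (word 1).
It is linked across 2 clause boundaries (that → Ø).
It functions as the subject of "slept", so the gap sits immediately after word 12 ("believed").
Base order: Rosa has insisted that the student who Emma thanked quietly believed who slept after an engineer had read a map at the hearing.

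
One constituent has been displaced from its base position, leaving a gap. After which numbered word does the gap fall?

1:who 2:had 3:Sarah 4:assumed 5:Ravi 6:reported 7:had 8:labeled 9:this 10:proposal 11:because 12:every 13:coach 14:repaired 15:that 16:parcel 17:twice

The displaced element is "who" (word 1).
It is linked across 2 clause boundaries (Ø → Ø).
It functions as the subject of "labeled", so the gap sits immediately after word 6 ("reported").
Base order: Sarah had assumed Ravi reported that who had labeled this proposal because every coach repaired that parcel twice.

6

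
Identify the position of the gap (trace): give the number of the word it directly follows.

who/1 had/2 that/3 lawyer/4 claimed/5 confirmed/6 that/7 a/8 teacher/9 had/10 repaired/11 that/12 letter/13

5

The displaced element is "who" (word 1).
It is linked across 1 clause boundary (Ø).
It functions as the subject of "confirmed", so the gap sits immediately after word 5 ("claimed").
Base order: That lawyer had claimed that who confirmed that a teacher had repaired that letter.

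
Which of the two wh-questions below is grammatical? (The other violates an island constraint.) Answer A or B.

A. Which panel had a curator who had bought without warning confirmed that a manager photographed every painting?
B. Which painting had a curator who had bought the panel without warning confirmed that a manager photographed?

B

In A, the wh-phrase is extracted from inside a complex-NP island (relative clause) (introduced by "who"), which blocks movement.
In B, the extraction path crosses only that-complement boundaries, which are transparent.
So B is grammatical.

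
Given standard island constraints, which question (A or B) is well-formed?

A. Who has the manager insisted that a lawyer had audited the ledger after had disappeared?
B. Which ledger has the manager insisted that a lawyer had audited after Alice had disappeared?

B

In A, the wh-phrase is extracted from inside an adjunct island (introduced by "after"), which blocks movement.
In B, the extraction path crosses only that-complement boundaries, which are transparent.
So B is grammatical.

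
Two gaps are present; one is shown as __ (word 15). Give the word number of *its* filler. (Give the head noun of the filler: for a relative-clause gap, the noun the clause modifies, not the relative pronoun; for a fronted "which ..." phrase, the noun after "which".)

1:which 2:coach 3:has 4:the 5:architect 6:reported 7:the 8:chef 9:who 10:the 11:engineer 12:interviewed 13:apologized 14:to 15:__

2

The marked gap is the object of the preposition "to" of "apologized".
Its filler is the fronted wh-phrase "which coach", at word 2.
(The other dependency links word 8 to a gap after word 12.)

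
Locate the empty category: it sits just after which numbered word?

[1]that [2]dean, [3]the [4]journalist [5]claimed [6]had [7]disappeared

5

The displaced element is "that dean" (word 2).
It is linked across 1 clause boundary (Ø).
It functions as the subject of "disappeared", so the gap sits immediately after word 5 ("claimed").
Base order: The journalist claimed that that dean had disappeared.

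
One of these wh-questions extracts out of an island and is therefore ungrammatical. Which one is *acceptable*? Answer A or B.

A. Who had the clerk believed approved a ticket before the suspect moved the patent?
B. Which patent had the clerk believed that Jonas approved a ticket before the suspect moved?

In B, the wh-phrase is extracted from inside an adjunct island (introduced by "before"), which blocks movement.
In A, the extraction path crosses only that-complement boundaries, which are transparent.
So A is grammatical.

A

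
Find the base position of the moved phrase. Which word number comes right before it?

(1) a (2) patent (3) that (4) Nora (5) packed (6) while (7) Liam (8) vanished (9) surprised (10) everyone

5

The displaced element is "a patent" (word 2).
It functions as the direct object of "packed", so the gap sits immediately after word 5 ("packed").
Base order: Nora packed a patent while Liam vanished.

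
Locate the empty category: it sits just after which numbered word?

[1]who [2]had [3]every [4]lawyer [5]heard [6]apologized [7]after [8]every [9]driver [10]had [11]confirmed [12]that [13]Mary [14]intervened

The displaced element is "who" (word 1).
It is linked across 1 clause boundary (Ø).
It functions as the subject of "apologized", so the gap sits immediately after word 5 ("heard").
Base order: Every lawyer had heard who apologized after every driver had confirmed that Mary intervened.

5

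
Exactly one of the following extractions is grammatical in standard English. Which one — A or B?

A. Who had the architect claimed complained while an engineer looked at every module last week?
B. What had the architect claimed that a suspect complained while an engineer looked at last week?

In B, the wh-phrase is extracted from inside an adjunct island (introduced by "while"), which blocks movement.
In A, the extraction path crosses only that-complement boundaries, which are transparent.
So A is grammatical.

A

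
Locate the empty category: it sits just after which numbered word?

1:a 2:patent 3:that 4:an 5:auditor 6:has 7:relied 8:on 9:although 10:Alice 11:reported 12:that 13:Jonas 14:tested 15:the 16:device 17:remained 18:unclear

The displaced element is "a patent" (word 2).
It functions as the object of the preposition "on" of "relied", so the gap sits immediately after word 8 ("on").
Base order: An auditor has relied on a patent although Alice reported that Jonas tested the device.

8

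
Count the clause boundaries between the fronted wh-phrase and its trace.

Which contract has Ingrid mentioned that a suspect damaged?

"which contract" is extracted from the object of "damaged".
Boundaries crossed, outermost first: [that] — 1 in total.

1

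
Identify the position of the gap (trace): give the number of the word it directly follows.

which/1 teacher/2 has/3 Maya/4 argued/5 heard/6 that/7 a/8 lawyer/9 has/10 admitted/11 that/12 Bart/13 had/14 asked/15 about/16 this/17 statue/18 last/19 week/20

5

The displaced element is "which teacher" (word 2).
It is linked across 1 clause boundary (Ø).
It functions as the subject of "heard", so the gap sits immediately after word 5 ("argued").
Base order: Maya has argued that which teacher heard that a lawyer has admitted that Bart had asked about this statue last week.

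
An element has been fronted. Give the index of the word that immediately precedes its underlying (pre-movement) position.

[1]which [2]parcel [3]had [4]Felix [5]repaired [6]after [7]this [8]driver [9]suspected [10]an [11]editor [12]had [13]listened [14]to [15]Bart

5

The displaced element is "which parcel" (word 2).
It functions as the direct object of "repaired", so the gap sits immediately after word 5 ("repaired").
Base order: Felix had repaired which parcel after this driver suspected an editor had listened to Bart.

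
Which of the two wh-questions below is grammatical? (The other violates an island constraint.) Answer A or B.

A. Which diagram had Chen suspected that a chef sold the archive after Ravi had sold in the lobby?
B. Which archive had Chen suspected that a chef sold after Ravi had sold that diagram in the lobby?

In A, the wh-phrase is extracted from inside an adjunct island (introduced by "after"), which blocks movement.
In B, the extraction path crosses only that-complement boundaries, which are transparent.
So B is grammatical.

B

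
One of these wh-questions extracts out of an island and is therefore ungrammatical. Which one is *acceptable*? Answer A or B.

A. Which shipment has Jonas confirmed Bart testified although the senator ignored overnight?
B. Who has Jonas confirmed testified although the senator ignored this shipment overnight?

B

In A, the wh-phrase is extracted from inside an adjunct island (introduced by "although"), which blocks movement.
In B, the extraction path crosses only that-complement boundaries, which are transparent.
So B is grammatical.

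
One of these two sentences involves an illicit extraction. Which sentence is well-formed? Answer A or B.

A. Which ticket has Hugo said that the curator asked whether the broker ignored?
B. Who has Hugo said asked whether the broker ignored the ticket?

In A, the wh-phrase is extracted from inside a wh-island (introduced by "whether"), which blocks movement.
In B, the extraction path crosses only that-complement boundaries, which are transparent.
So B is grammatical.

B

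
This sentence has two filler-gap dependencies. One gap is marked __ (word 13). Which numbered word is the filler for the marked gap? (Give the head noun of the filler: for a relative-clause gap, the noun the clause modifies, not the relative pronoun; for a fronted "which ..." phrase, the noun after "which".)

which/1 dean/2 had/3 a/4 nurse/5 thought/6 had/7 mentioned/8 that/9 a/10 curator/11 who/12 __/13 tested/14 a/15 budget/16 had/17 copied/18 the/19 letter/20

11

The marked gap is inside the relative clause, the subject of "tested".
Its filler is the head noun "curator" (via "who"), at word 11.
(The other dependency links word 2 to a gap after word 6.)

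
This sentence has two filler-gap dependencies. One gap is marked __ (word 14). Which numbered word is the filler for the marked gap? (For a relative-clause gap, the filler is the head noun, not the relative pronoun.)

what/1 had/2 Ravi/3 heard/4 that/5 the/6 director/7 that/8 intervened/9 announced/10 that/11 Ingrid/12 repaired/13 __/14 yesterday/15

1

The marked gap is the direct object of "repaired".
Its filler is the fronted wh-phrase "what", at word 1.
(The other dependency links word 7 to a gap after word 8.)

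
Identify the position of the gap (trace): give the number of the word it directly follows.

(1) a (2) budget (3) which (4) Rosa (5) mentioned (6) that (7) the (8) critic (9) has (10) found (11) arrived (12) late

The displaced element is "a budget" (word 2).
It is linked across 1 clause boundary (that).
It functions as the direct object of "found", so the gap sits immediately after word 10 ("found").
Base order: Rosa mentioned that the critic has found a budget.

10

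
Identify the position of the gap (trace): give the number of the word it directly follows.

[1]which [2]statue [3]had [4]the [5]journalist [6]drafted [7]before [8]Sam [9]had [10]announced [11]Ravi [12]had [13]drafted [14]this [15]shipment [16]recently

The displaced element is "which statue" (word 2).
It functions as the direct object of "drafted", so the gap sits immediately after word 6 ("drafted").
Base order: The journalist had drafted which statue before Sam had announced Ravi had drafted this shipment recently.

6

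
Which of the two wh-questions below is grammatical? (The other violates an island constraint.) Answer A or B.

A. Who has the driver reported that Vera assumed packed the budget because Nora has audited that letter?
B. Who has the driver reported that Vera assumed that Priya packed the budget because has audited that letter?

A

In B, the wh-phrase is extracted from inside an adjunct island (introduced by "because"), which blocks movement.
In A, the extraction path crosses only that-complement boundaries, which are transparent.
So A is grammatical.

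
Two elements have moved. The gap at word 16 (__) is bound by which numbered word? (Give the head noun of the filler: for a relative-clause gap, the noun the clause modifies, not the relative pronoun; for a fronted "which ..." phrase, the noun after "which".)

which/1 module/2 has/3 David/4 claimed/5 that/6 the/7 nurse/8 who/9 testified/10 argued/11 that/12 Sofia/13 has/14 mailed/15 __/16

2

The marked gap is the direct object of "mailed".
Its filler is the fronted wh-phrase "which module", at word 2.
(The other dependency links word 8 to a gap after word 9.)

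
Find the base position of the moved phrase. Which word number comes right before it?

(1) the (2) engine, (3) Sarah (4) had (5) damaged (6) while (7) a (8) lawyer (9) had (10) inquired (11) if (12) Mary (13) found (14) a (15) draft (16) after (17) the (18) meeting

The displaced element is "the engine" (word 2).
It functions as the direct object of "damaged", so the gap sits immediately after word 5 ("damaged").
Base order: Sarah had damaged the engine while a lawyer had inquired if Mary found a draft after the meeting.

5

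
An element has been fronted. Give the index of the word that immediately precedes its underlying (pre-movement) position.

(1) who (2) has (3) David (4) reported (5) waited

4

The displaced element is "who" (word 1).
It is linked across 1 clause boundary (Ø).
It functions as the subject of "waited", so the gap sits immediately after word 4 ("reported").
Base order: David has reported who waited.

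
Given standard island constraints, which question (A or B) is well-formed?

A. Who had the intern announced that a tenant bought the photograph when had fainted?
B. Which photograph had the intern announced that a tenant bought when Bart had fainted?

B

In A, the wh-phrase is extracted from inside an adjunct island (introduced by "when"), which blocks movement.
In B, the extraction path crosses only that-complement boundaries, which are transparent.
So B is grammatical.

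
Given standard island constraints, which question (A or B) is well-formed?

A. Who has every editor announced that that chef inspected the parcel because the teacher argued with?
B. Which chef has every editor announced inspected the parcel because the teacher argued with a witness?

B

In A, the wh-phrase is extracted from inside an adjunct island (introduced by "because"), which blocks movement.
In B, the extraction path crosses only that-complement boundaries, which are transparent.
So B is grammatical.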